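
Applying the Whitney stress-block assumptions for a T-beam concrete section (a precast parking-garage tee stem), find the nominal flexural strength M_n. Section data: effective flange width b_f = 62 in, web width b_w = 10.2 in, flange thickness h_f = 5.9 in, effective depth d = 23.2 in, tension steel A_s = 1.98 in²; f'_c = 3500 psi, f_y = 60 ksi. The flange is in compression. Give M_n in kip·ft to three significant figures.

Tension: T = A_s f_y = 1.98 × 60 = 118.8 kips.
Try a within the flange: a = T/(0.85 f'_c b_f) = 118.8/(0.85 × 3.5 × 62) = 0.644 in.
Since a = 0.644 ≤ h_f = 5.9 in, the stress block lies entirely in the flange; analyse as a rectangular beam of width b_f.
M_n = T(d − a/2) = 118.8 × (23.2 − 0.322) = 2717.9 kip·in.
M_n = 2717.9/12 = 226.49 kip·ft.

M_n ≈ 226 kip·ft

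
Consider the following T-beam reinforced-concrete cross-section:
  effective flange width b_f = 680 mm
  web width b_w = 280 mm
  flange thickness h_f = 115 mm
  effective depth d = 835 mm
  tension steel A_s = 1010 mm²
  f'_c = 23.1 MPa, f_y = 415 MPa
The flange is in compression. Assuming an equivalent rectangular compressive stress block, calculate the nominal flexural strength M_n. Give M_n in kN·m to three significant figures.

M_n ≈ 343 kN·m

Tension: T = A_s f_y = 1010 × 415 = 419150 N.
Try a within the flange: a = T/(0.85 f'_c b_f) = 419150/(0.85 × 23.1 × 680) = 31.39 mm.
Since a = 31.39 ≤ h_f = 115 mm, the stress block lies entirely in the flange; analyse as a rectangular beam of width b_f.
M_n = T(d − a/2) = 419150 × (835 − 15.695) = 343.41 × 10⁶ N·mm.
M_n = 343.41 kN·m.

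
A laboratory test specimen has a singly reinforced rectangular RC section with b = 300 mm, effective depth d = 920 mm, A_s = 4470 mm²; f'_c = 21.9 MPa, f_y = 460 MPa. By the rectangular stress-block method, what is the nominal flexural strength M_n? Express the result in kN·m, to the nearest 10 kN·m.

M_n ≈ 1510 kN·m

T = A_s f_y = 4470 × 460 = 2056200 N = 2056.2 kN.
From C = T: a = T/(0.85 f'_c b) = 2056200/(0.85 × 21.9 × 300) = 368.20 mm.
M_n = T(d − a/2) = 2056.2 kN × (920 − 184.1) mm = 1513.16 kN·m.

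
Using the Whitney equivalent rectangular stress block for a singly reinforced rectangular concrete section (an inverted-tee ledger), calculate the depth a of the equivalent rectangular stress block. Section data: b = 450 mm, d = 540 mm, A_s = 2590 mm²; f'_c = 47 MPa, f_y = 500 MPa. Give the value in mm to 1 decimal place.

T = A_s f_y = 2590 × 500 = 1295000 N = 1295 kN.
Setting C = 0.85 f'_c a b equal to T: a = 1295000/(0.85 × 47 × 450) = 72.0 mm.

a ≈ 72.0 mm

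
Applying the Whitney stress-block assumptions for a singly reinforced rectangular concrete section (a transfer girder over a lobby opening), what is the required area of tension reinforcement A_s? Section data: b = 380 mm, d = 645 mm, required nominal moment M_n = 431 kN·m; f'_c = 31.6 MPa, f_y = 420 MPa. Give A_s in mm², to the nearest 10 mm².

A_s ≈ 1680 mm²

With M_n = 0.85 f'_c a b (d − a/2), solve the quadratic for a:
a = d − √(d² − 2M_n/(0.85 f'_c b)) = 645 − √(645² − 2 × 431×10⁶/(0.85 × 31.6 × 380)) = 69.18 mm.
A_s = 0.85 f'_c a b / f_y = 0.85 × 31.6 × 69.18 × 380 / 420 = 1681.2 mm².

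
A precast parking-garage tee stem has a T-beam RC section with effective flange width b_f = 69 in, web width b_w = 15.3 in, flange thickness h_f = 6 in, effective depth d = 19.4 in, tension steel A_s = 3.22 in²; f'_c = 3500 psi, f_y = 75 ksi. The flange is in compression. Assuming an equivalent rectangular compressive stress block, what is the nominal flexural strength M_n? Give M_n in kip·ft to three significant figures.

M_n ≈ 379 kip·ft

Tension: T = A_s f_y = 3.22 × 75 = 241.5 kips.
Try a within the flange: a = T/(0.85 f'_c b_f) = 241.5/(0.85 × 3.5 × 69) = 1.176 in.
Since a = 1.176 ≤ h_f = 6 in, the stress block lies entirely in the flange; analyse as a rectangular beam of width b_f.
M_n = T(d − a/2) = 241.5 × (19.4 − 0.588) = 4543.1 kip·in.
M_n = 4543.1/12 = 378.59 kip·ft.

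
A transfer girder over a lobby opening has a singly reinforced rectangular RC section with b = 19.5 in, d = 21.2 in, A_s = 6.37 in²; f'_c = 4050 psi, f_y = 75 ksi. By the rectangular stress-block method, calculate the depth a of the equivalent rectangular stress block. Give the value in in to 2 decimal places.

T = A_s f_y = 6.37 × 75 = 477.75 kips.
a = T/(0.85 f'_c b) = 477.75/(0.85 × 4.05 × 19.5) = 7.12 in.

a ≈ 7.12 in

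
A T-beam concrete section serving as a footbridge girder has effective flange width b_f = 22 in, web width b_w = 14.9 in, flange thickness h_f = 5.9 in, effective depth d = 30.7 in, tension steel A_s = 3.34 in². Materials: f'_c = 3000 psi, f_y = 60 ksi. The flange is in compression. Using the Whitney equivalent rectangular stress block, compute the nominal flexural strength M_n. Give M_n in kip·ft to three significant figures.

Tension: T = A_s f_y = 3.34 × 60 = 200.4 kips.
Try a within the flange: a = T/(0.85 f'_c b_f) = 200.4/(0.85 × 3 × 22) = 3.572 in.
Since a = 3.572 ≤ h_f = 5.9 in, the stress block lies entirely in the flange; analyse as a rectangular beam of width b_f.
M_n = T(d − a/2) = 200.4 × (30.7 − 1.786) = 5794.4 kip·in.
M_n = 5794.4/12 = 482.87 kip·ft.

M_n ≈ 483 kip·ft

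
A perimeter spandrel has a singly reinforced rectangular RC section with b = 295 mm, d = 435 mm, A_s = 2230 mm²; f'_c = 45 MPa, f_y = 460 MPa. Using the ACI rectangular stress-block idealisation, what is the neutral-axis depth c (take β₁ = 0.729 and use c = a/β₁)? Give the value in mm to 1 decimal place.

c ≈ 124.7 mm

T = A_s f_y = 2230 × 460 = 1025800 N = 1025.8 kN.
Setting C = 0.85 f'_c a b equal to T: a = 1025800/(0.85 × 45 × 295) = 90.909 mm.
With β₁ = 0.729, c = a/β₁ = 90.909/0.729 = 124.7 mm.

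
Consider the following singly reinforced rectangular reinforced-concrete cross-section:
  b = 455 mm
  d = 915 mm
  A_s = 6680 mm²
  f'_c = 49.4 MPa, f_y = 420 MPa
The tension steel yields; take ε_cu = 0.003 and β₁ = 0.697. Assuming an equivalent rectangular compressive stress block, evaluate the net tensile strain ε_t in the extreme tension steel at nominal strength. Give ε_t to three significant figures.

ε_t ≈ 0.0100

a = A_s f_y/(0.85 f'_c b) = 146.85 mm.
β₁ = 0.697, so c = a/β₁ = 146.85/0.697 = 210.69 mm.
From the linear strain diagram with ε_cu = 0.003: ε_t = 0.003 (d − c)/c = 0.003 × (915 − 210.69)/210.69 = 0.0100.
Since ε_t ≥ 0.005, the section is tension-controlled.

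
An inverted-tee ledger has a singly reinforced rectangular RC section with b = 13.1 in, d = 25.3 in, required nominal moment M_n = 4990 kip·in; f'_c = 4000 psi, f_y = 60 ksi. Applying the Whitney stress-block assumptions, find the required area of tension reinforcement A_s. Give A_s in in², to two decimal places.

From M_n = 0.85 f'_c a b (d − a/2):
a = d − √(d² − 2M_n/(0.85 f'_c b)) = 25.3 − √(25.3² − 2 × 4990/(0.85 × 4 × 13.1)) = 4.903 in.
A_s = 0.85 f'_c a b / f_y = 0.85 × 4 × 4.903 × 13.1 / 60 = 3.640 in².

A_s ≈ 3.64 in²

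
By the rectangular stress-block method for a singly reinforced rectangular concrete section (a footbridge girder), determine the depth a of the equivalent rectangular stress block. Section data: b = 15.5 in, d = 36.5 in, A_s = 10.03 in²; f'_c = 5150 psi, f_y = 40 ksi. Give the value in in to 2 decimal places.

T = A_s f_y = 10.03 × 40 = 401.2 kips.
a = T/(0.85 f'_c b) = 401.2/(0.85 × 5.15 × 15.5) = 5.91 in.

a ≈ 5.91 in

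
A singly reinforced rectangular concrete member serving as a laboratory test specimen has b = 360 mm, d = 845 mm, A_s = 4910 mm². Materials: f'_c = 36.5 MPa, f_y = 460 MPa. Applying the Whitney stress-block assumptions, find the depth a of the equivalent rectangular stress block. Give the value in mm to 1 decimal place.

a ≈ 202.2 mm

T = A_s f_y = 4910 × 460 = 2258600 N = 2258.6 kN.
Setting C = 0.85 f'_c a b equal to T: a = 2258600/(0.85 × 36.5 × 360) = 202.2 mm.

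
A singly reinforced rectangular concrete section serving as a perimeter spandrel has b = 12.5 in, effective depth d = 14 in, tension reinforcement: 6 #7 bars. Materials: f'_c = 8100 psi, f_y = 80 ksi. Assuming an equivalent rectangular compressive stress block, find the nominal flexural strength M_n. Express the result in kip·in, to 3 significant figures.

A_s = 6 × 0.6 = 3.6 in².
T = A_s f_y = 3.6 × 80 = 288 kips.
a = T/(0.85 f'_c b) = 288/(0.85 × 8.1 × 12.5) = 3.346 in.
M_n = T(d − a/2) = 288 × (14 − 1.673) = 3550.2 kip·in.

M_n ≈ 3550 kip·in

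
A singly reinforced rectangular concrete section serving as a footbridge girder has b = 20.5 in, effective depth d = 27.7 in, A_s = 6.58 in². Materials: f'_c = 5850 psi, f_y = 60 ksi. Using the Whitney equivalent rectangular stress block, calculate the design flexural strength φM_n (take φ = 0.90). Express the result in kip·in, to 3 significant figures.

T = A_s f_y = 6.58 × 60 = 394.8 kips.
a = T/(0.85 f'_c b) = 394.8/(0.85 × 5.85 × 20.5) = 3.873 in.
M_n = T(d − a/2) = 394.8 × (27.7 − 1.9365) = 10171.4 kip·in.
φM_n = 0.90 × 10171.4 = 9154.3 kip·in.

φM_n ≈ 9150 kip·in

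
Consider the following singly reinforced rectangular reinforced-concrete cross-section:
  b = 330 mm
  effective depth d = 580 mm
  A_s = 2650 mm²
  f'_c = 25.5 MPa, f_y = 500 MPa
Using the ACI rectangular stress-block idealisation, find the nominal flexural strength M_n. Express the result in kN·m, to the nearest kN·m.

T = A_s f_y = 2650 × 500 = 1325000 N = 1325 kN.
From C = T: a = T/(0.85 f'_c b) = 1325000/(0.85 × 25.5 × 330) = 185.24 mm.
M_n = T(d − a/2) = 1325 kN × (580 − 92.62) mm = 645.78 kN·m.

M_n ≈ 646 kN·m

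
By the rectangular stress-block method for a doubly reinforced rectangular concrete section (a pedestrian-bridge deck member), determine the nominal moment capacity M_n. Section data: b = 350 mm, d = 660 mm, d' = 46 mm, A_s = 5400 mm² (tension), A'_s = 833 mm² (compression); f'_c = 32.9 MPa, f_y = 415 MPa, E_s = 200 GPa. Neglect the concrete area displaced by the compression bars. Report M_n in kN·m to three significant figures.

M_n ≈ 1280 kN·m

Assume both tension and compression steel yield.
Net tension couple steel: A_s − A'_s = 4567 mm².
a = (A_s − A'_s) f_y / (0.85 f'_c b) = 1895305/(0.85 × 32.9 × 350) = 193.64 mm.
c = a/β₁ = 193.64/0.815 = 237.60 mm; ε'_s = 0.003(c − d')/c = 0.0024 ≥ f_y/E_s = 0.0021, so compression steel does yield.
M_n = (A_s − A'_s) f_y (d − a/2) + A'_s f_y (d − d') = [1895305 × (660 − 96.82) + 345695 × (660 − 46)] × 10⁻⁶ = 1067.40 + 212.26 = 1279.66 kN·m.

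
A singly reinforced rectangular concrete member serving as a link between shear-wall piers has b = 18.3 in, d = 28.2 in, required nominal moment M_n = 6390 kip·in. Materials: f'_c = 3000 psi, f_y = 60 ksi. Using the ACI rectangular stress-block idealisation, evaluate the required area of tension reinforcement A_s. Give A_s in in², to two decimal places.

A_s ≈ 4.17 in²

From M_n = 0.85 f'_c a b (d − a/2):
a = d − √(d² − 2M_n/(0.85 f'_c b)) = 28.2 − √(28.2² − 2 × 6390/(0.85 × 3 × 18.3)) = 5.366 in.
A_s = 0.85 f'_c a b / f_y = 0.85 × 3 × 5.366 × 18.3 / 60 = 4.173 in².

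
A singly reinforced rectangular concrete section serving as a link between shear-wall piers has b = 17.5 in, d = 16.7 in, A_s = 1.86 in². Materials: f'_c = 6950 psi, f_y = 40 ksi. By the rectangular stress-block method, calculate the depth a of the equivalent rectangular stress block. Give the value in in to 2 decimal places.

T = A_s f_y = 1.86 × 40 = 74.4 kips.
a = T/(0.85 f'_c b) = 74.4/(0.85 × 6.95 × 17.5) = 0.72 in.

a ≈ 0.72 in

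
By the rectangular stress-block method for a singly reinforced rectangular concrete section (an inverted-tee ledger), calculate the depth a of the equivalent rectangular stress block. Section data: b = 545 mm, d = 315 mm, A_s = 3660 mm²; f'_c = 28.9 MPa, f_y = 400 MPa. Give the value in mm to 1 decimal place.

T = A_s f_y = 3660 × 400 = 1464000 N = 1464 kN.
Setting C = 0.85 f'_c a b equal to T: a = 1464000/(0.85 × 28.9 × 545) = 109.4 mm.

a ≈ 109.4 mm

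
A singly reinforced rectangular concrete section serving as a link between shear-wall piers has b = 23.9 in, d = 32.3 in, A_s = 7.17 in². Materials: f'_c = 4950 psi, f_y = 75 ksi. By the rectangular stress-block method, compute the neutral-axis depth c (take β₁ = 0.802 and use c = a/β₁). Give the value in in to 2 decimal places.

T = A_s f_y = 7.17 × 75 = 537.75 kips.
a = T/(0.85 f'_c b) = 537.75/(0.85 × 4.95 × 23.9) = 5.3476 in.
With β₁ = 0.802, c = a/β₁ = 5.3476/0.802 = 6.67 in.

c ≈ 6.67 in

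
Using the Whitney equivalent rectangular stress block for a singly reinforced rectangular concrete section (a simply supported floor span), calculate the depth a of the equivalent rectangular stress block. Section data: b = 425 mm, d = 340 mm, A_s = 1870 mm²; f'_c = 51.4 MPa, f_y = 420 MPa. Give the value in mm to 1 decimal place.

a ≈ 42.3 mm

T = A_s f_y = 1870 × 420 = 785400 N = 785.4 kN.
Setting C = 0.85 f'_c a b equal to T: a = 785400/(0.85 × 51.4 × 425) = 42.3 mm.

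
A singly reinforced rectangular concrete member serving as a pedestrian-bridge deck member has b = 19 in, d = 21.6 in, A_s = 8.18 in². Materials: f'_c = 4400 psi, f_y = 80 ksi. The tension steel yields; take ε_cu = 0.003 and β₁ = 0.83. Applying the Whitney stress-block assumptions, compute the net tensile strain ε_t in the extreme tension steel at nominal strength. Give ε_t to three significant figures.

a = A_s f_y/(0.85 f'_c b) = 9.209 in.
β₁ = 0.83, so c = a/β₁ = 9.209/0.83 = 11.095 in.
From the linear strain diagram with ε_cu = 0.003: ε_t = 0.003 (d − c)/c = 0.003 × (21.6 − 11.095)/11.095 = 0.00284.
ε_t < 0.004 — the section is over-reinforced for flexure under ACI limits.

ε_t ≈ 0.00284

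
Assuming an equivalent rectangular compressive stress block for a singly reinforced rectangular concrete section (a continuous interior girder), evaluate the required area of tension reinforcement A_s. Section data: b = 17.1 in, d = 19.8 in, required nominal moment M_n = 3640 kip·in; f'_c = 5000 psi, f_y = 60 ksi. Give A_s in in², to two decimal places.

From M_n = 0.85 f'_c a b (d − a/2):
a = d − √(d² − 2M_n/(0.85 f'_c b)) = 19.8 − √(19.8² − 2 × 3640/(0.85 × 5 × 17.1)) = 2.716 in.
A_s = 0.85 f'_c a b / f_y = 0.85 × 5 × 2.716 × 17.1 / 60 = 3.290 in².

A_s ≈ 3.29 in²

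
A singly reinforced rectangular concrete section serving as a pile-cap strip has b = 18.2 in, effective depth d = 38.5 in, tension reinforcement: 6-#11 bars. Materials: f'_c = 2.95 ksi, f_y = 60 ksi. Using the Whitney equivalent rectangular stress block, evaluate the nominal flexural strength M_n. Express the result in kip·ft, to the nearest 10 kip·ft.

M_n ≈ 1510 kip·ft

A_s = 6 × 1.56 = 9.36 in².
T = A_s f_y = 9.36 × 60 = 561.6 kips.
a = T/(0.85 f'_c b) = 561.6/(0.85 × 2.95 × 18.2) = 12.306 in.
M_n = T(d − a/2) = 561.6 × (38.5 − 6.153) = 18166.1 kip·in = 18166.1/12 = 1513.84 kip·ft.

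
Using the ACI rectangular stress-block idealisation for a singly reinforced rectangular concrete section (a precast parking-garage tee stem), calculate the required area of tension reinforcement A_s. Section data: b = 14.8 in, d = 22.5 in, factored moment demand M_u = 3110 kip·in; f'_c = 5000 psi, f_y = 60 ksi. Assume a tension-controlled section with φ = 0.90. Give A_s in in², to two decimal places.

M_n = M_u/φ = 3110/0.90 = 3455.56 kip·in.
From M_n = 0.85 f'_c a b (d − a/2):
a = d − √(d² − 2M_n/(0.85 f'_c b)) = 22.5 − √(22.5² − 2 × 3455.56/(0.85 × 5 × 14.8)) = 2.591 in.
A_s = 0.85 f'_c a b / f_y = 0.85 × 5 × 2.591 × 14.8 / 60 = 2.716 in².

A_s ≈ 2.72 in²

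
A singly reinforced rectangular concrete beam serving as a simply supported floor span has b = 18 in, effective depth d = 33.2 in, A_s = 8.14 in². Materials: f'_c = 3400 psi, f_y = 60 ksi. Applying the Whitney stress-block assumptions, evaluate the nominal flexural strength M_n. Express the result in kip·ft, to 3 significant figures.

T = A_s f_y = 8.14 × 60 = 488.4 kips.
a = T/(0.85 f'_c b) = 488.4/(0.85 × 3.4 × 18) = 9.389 in.
M_n = T(d − a/2) = 488.4 × (33.2 − 4.6945) = 13922.1 kip·in = 13922.1/12 = 1160.18 kip·ft.

M_n ≈ 1160 kip·ft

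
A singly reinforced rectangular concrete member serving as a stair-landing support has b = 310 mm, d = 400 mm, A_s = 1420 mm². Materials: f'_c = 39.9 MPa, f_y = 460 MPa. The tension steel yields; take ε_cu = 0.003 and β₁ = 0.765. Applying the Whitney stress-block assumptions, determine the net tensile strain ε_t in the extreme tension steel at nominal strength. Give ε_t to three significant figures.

a = A_s f_y/(0.85 f'_c b) = 62.13 mm.
β₁ = 0.765, so c = a/β₁ = 62.13/0.765 = 81.22 mm.
From the linear strain diagram with ε_cu = 0.003: ε_t = 0.003 (d − c)/c = 0.003 × (400 − 81.22)/81.22 = 0.0118.
Since ε_t ≥ 0.005, the section is tension-controlled.

ε_t ≈ 0.0118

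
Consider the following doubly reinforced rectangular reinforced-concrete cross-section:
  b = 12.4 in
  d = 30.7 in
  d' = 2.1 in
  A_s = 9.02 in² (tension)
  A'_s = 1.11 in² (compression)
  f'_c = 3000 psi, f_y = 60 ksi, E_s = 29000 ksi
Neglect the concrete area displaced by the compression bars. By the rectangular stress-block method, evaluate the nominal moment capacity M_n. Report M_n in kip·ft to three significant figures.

Assume both steels yield.
a = (A_s − A'_s) f_y/(0.85 f'_c b) = (9.02 − 1.11) × 60/(0.85 × 3 × 12.4) = 15.009 in.
c = a/β₁ = 15.009/0.85 = 17.658 in; ε'_s = 0.003(c − d')/c = 0.0026 ≥ ε_y = 0.0021, so the compression steel yields.
M_n = (A_s − A'_s) f_y (d − a/2) + A'_s f_y (d − d') = 474.6 × (30.7 − 7.5045) + 66.6 × (30.7 − 2.1) = 11008.6 + 1904.8 = 12913.4 kip·in = 12913.4/12 = 1076.12 kip·ft.

M_n ≈ 1080 kip·ft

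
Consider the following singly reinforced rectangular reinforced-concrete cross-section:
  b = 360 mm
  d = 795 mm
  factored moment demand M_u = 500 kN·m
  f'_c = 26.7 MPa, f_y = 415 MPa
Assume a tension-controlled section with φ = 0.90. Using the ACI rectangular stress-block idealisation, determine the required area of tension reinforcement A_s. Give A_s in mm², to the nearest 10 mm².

M_n = M_u/φ = 500/0.90 = 555.556 kN·m.
With M_n = 0.85 f'_c a b (d − a/2), solve the quadratic for a:
a = d − √(d² − 2M_n/(0.85 f'_c b)) = 795 − √(795² − 2 × 555.556×10⁶/(0.85 × 26.7 × 360)) = 90.71 mm.
A_s = 0.85 f'_c a b / f_y = 0.85 × 26.7 × 90.71 × 360 / 415 = 1785.8 mm².

A_s ≈ 1790 mm²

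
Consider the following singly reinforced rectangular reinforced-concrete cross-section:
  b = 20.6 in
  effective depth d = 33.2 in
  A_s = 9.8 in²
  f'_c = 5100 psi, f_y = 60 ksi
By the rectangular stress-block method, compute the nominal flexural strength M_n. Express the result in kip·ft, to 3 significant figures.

T = A_s f_y = 9.8 × 60 = 588 kips.
a = T/(0.85 f'_c b) = 588/(0.85 × 5.1 × 20.6) = 6.584 in.
M_n = T(d − a/2) = 588 × (33.2 − 3.292) = 17585.9 kip·in = 17585.9/12 = 1465.49 kip·ft.

M_n ≈ 1470 kip·ft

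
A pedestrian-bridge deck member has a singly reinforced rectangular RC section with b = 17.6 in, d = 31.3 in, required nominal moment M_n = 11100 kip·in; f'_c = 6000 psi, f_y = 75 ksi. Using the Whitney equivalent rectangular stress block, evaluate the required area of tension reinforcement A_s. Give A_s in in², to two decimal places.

A_s ≈ 5.07 in²

From M_n = 0.85 f'_c a b (d − a/2):
a = d − √(d² − 2M_n/(0.85 f'_c b)) = 31.3 − √(31.3² − 2 × 11100/(0.85 × 6 × 17.6)) = 4.238 in.
A_s = 0.85 f'_c a b / f_y = 0.85 × 6 × 4.238 × 17.6 / 75 = 5.072 in².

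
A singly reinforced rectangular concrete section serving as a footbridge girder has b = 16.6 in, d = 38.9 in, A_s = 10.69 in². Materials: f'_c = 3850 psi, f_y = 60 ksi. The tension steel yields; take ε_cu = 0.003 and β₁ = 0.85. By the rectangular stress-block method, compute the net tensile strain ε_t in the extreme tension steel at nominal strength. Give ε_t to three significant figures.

ε_t ≈ 0.00540

a = A_s f_y/(0.85 f'_c b) = 11.807 in.
β₁ = 0.85, so c = a/β₁ = 11.807/0.85 = 13.891 in.
From the linear strain diagram with ε_cu = 0.003: ε_t = 0.003 (d − c)/c = 0.003 × (38.9 − 13.891)/13.891 = 0.00540.
Since ε_t ≥ 0.005, the section is tension-controlled.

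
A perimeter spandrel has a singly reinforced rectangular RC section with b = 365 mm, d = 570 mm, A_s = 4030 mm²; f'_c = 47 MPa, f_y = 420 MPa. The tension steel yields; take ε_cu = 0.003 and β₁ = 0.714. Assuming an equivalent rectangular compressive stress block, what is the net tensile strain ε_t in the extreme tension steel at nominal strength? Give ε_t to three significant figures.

ε_t ≈ 0.00752

a = A_s f_y/(0.85 f'_c b) = 116.08 mm.
β₁ = 0.714, so c = a/β₁ = 116.08/0.714 = 162.58 mm.
From the linear strain diagram with ε_cu = 0.003: ε_t = 0.003 (d − c)/c = 0.003 × (570 − 162.58)/162.58 = 0.00752.
Since ε_t ≥ 0.005, the section is tension-controlled.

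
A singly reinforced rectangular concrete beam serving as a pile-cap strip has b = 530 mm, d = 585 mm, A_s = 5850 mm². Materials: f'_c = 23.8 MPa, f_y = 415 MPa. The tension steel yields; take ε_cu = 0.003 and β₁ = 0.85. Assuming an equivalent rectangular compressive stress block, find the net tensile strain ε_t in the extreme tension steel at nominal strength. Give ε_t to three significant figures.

a = A_s f_y/(0.85 f'_c b) = 226.43 mm.
β₁ = 0.85, so c = a/β₁ = 226.43/0.85 = 266.39 mm.
From the linear strain diagram with ε_cu = 0.003: ε_t = 0.003 (d − c)/c = 0.003 × (585 − 266.39)/266.39 = 0.00359.
ε_t < 0.004 — the section is over-reinforced for flexure under ACI limits.

ε_t ≈ 0.00359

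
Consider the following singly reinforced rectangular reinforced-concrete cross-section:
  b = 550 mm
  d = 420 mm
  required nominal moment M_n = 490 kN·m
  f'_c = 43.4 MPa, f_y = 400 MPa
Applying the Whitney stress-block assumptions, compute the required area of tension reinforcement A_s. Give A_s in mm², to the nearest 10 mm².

A_s ≈ 3150 mm²

With M_n = 0.85 f'_c a b (d − a/2), solve the quadratic for a:
a = d − √(d² − 2M_n/(0.85 f'_c b)) = 420 − √(420² − 2 × 490×10⁶/(0.85 × 43.4 × 550)) = 62.09 mm.
A_s = 0.85 f'_c a b / f_y = 0.85 × 43.4 × 62.09 × 550 / 400 = 3149.4 mm².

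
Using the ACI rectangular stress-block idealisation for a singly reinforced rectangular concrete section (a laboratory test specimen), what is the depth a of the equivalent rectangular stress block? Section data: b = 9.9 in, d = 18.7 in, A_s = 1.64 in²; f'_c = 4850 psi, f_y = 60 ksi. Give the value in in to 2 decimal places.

T = A_s f_y = 1.64 × 60 = 98.4 kips.
a = T/(0.85 f'_c b) = 98.4/(0.85 × 4.85 × 9.9) = 2.41 in.

a ≈ 2.41 in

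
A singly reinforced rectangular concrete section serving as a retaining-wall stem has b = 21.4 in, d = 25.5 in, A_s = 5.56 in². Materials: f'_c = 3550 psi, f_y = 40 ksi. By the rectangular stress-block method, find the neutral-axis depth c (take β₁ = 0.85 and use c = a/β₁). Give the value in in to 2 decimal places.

c ≈ 4.05 in

T = A_s f_y = 5.56 × 40 = 222.4 kips.
a = T/(0.85 f'_c b) = 222.4/(0.85 × 3.55 × 21.4) = 3.4441 in.
With β₁ = 0.85, c = a/β₁ = 3.4441/0.85 = 4.05 in.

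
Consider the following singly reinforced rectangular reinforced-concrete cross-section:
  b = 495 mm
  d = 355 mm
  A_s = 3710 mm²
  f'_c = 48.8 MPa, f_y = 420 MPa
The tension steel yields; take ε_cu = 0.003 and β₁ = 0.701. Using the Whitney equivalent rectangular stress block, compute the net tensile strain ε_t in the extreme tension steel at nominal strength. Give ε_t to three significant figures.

ε_t ≈ 0.00684

a = A_s f_y/(0.85 f'_c b) = 75.89 mm.
β₁ = 0.701, so c = a/β₁ = 75.89/0.701 = 108.26 mm.
From the linear strain diagram with ε_cu = 0.003: ε_t = 0.003 (d − c)/c = 0.003 × (355 − 108.26)/108.26 = 0.00684.
Since ε_t ≥ 0.005, the section is tension-controlled.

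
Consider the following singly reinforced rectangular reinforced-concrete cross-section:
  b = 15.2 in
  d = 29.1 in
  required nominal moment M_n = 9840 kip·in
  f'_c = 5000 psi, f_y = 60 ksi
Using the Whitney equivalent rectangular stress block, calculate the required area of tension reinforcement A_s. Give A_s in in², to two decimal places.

A_s ≈ 6.26 in²

From M_n = 0.85 f'_c a b (d − a/2):
a = d − √(d² − 2M_n/(0.85 f'_c b)) = 29.1 − √(29.1² − 2 × 9840/(0.85 × 5 × 15.2)) = 5.816 in.
A_s = 0.85 f'_c a b / f_y = 0.85 × 5 × 5.816 × 15.2 / 60 = 6.262 in².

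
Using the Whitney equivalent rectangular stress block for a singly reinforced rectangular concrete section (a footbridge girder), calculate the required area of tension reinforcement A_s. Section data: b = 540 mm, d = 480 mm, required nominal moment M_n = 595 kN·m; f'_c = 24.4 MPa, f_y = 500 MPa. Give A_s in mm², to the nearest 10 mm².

With M_n = 0.85 f'_c a b (d − a/2), solve the quadratic for a:
a = d − √(d² − 2M_n/(0.85 f'_c b)) = 480 − √(480² − 2 × 595×10⁶/(0.85 × 24.4 × 540)) = 127.66 mm.
A_s = 0.85 f'_c a b / f_y = 0.85 × 24.4 × 127.66 × 540 / 500 = 2859.5 mm².

A_s ≈ 2860 mm²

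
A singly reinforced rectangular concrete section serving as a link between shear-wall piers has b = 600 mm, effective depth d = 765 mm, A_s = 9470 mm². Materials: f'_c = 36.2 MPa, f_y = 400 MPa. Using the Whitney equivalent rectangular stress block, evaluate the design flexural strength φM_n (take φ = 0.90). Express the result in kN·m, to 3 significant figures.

φM_n ≈ 2260 kN·m

T = A_s f_y = 9470 × 400 = 3788000 N = 3788 kN.
From C = T: a = T/(0.85 f'_c b) = 3788000/(0.85 × 36.2 × 600) = 205.18 mm.
M_n = T(d − a/2) = 3788 kN × (765 − 102.59) mm = 2509.21 kN·m.
φM_n = 0.90 × 2509.21 = 2258.29 kN·m.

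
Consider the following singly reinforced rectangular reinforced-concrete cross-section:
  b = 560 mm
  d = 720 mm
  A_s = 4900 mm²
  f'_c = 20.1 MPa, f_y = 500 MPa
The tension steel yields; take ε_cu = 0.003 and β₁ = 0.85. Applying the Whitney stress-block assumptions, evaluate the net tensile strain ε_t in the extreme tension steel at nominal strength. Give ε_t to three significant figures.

ε_t ≈ 0.00417

a = A_s f_y/(0.85 f'_c b) = 256.07 mm.
β₁ = 0.85, so c = a/β₁ = 256.07/0.85 = 301.26 mm.
From the linear strain diagram with ε_cu = 0.003: ε_t = 0.003 (d − c)/c = 0.003 × (720 − 301.26)/301.26 = 0.00417.
ε_t is between 0.004 and 0.005 — transition zone.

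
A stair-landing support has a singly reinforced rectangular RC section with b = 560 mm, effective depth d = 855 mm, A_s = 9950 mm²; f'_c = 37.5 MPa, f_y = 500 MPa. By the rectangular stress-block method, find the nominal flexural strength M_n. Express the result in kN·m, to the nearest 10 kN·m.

T = A_s f_y = 9950 × 500 = 4975000 N = 4975 kN.
From C = T: a = T/(0.85 f'_c b) = 4975000/(0.85 × 37.5 × 560) = 278.71 mm.
M_n = T(d − a/2) = 4975 kN × (855 − 139.355) mm = 3560.33 kN·m.

M_n ≈ 3560 kN·m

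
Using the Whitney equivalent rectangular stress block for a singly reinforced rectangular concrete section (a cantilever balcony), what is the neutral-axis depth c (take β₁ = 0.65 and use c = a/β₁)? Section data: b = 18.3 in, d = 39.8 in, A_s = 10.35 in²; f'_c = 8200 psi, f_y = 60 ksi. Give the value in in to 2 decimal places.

c ≈ 7.49 in

T = A_s f_y = 10.35 × 60 = 621 kips.
a = T/(0.85 f'_c b) = 621/(0.85 × 8.2 × 18.3) = 4.8686 in.
With β₁ = 0.65, c = a/β₁ = 4.8686/0.65 = 7.49 in.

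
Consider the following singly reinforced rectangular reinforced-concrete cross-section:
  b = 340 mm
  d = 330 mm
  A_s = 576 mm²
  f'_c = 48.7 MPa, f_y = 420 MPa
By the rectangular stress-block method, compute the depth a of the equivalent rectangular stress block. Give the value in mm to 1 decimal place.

a ≈ 17.2 mm

T = A_s f_y = 576 × 420 = 241920 N = 241.92 kN.
Setting C = 0.85 f'_c a b equal to T: a = 241920/(0.85 × 48.7 × 340) = 17.2 mm.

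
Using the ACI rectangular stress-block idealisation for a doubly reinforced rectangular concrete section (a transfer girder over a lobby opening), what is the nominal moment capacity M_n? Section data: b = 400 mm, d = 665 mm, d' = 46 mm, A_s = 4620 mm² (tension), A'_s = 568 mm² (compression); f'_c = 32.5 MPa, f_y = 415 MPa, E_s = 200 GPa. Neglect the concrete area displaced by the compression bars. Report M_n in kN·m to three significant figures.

M_n ≈ 1140 kN·m

Assume both tension and compression steel yield.
Net tension couple steel: A_s − A'_s = 4052 mm².
a = (A_s − A'_s) f_y / (0.85 f'_c b) = 1681580/(0.85 × 32.5 × 400) = 152.18 mm.
c = a/β₁ = 152.18/0.818 = 186.04 mm; ε'_s = 0.003(c − d')/c = 0.0023 ≥ f_y/E_s = 0.0021, so compression steel does yield.
M_n = (A_s − A'_s) f_y (d − a/2) + A'_s f_y (d − d') = [1681580 × (665 − 76.09) + 235720 × (665 − 46)] × 10⁻⁶ = 990.30 + 145.91 = 1136.21 kN·m.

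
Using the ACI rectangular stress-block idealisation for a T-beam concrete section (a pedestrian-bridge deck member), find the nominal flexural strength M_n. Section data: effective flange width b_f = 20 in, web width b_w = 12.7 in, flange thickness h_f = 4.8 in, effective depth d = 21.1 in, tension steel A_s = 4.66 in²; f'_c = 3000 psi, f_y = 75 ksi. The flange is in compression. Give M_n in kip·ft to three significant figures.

Tension: T = A_s f_y = 4.66 × 75 = 349.5 kips.
Try a within the flange: a = T/(0.85 f'_c b_f) = 349.5/(0.85 × 3 × 20) = 6.853 in.
a = 6.853 > h_f = 4.8 in: the block extends into the web. Split into flange-overhang and web parts.
C_f = 0.85 f'_c (b_f − b_w) h_f = 0.85 × 3 × (20 − 12.7) × 4.8 = 89.4 kips.
Remaining web compression depth: a_w = (T − C_f)/(0.85 f'_c b_w) = (349.5 − 89.4)/(0.85 × 3 × 12.7) = 8.031 in.
M_n = C_f(d − h_f/2) + (T − C_f)(d − a_w/2) = 89.4 × (21.1 − 2.4) + 260.1 × (21.1 − 4.0155) = 1671.8 + 4443.7 = 6115.5 kip·in.
M_n = 6115.5/12 = 509.63 kip·ft.

M_n ≈ 510 kip·ft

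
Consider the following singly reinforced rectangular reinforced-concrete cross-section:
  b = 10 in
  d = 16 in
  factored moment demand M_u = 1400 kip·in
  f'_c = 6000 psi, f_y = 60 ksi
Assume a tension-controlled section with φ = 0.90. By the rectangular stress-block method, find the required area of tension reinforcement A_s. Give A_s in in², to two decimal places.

M_n = M_u/φ = 1400/0.90 = 1555.56 kip·in.
From M_n = 0.85 f'_c a b (d − a/2):
a = d − √(d² − 2M_n/(0.85 f'_c b)) = 16 − √(16² − 2 × 1555.56/(0.85 × 6 × 10)) = 2.036 in.
A_s = 0.85 f'_c a b / f_y = 0.85 × 6 × 2.036 × 10 / 60 = 1.731 in².

A_s ≈ 1.73 in²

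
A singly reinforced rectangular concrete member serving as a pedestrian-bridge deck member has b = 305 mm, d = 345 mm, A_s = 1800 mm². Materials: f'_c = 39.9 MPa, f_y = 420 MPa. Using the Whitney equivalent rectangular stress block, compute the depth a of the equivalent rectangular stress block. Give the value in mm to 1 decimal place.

a ≈ 73.1 mm

T = A_s f_y = 1800 × 420 = 756000 N = 756 kN.
Setting C = 0.85 f'_c a b equal to T: a = 756000/(0.85 × 39.9 × 305) = 73.1 mm.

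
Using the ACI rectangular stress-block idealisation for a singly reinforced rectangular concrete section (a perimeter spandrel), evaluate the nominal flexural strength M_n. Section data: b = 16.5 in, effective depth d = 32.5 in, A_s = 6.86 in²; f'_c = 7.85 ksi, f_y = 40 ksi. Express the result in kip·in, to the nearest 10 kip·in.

M_n ≈ 8580 kip·in

T = A_s f_y = 6.86 × 40 = 274.4 kips.
a = T/(0.85 f'_c b) = 274.4/(0.85 × 7.85 × 16.5) = 2.492 in.
M_n = T(d − a/2) = 274.4 × (32.5 − 1.246) = 8576.1 kip·in.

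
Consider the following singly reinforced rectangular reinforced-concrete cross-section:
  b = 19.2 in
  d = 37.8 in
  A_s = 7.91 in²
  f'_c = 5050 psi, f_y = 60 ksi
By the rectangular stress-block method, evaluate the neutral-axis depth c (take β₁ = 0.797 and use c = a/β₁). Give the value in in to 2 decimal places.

c ≈ 7.23 in

T = A_s f_y = 7.91 × 60 = 474.6 kips.
a = T/(0.85 f'_c b) = 474.6/(0.85 × 5.05 × 19.2) = 5.7586 in.
With β₁ = 0.797, c = a/β₁ = 5.7586/0.797 = 7.23 in.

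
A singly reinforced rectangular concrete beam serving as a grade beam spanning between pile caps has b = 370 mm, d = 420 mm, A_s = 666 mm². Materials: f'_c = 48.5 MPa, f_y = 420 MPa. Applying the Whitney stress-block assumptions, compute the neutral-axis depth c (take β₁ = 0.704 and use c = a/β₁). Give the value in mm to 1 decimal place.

c ≈ 26.0 mm

T = A_s f_y = 666 × 420 = 279720 N = 279.72 kN.
Setting C = 0.85 f'_c a b equal to T: a = 279720/(0.85 × 48.5 × 370) = 18.338 mm.
With β₁ = 0.704, c = a/β₁ = 18.338/0.704 = 26.0 mm.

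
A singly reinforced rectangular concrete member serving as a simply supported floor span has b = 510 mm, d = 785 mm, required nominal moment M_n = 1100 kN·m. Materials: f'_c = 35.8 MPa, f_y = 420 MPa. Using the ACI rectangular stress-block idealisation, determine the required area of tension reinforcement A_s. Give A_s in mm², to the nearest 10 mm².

With M_n = 0.85 f'_c a b (d − a/2), solve the quadratic for a:
a = d − √(d² − 2M_n/(0.85 f'_c b)) = 785 − √(785² − 2 × 1100×10⁶/(0.85 × 35.8 × 510)) = 96.19 mm.
A_s = 0.85 f'_c a b / f_y = 0.85 × 35.8 × 96.19 × 510 / 420 = 3554.3 mm².

A_s ≈ 3550 mm²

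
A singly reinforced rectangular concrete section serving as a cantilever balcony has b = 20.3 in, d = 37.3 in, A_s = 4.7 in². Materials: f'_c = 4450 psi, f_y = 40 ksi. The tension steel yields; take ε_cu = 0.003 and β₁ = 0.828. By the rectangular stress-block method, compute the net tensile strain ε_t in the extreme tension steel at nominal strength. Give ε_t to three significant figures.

ε_t ≈ 0.0348

a = A_s f_y/(0.85 f'_c b) = 2.448 in.
β₁ = 0.828, so c = a/β₁ = 2.448/0.828 = 2.957 in.
From the linear strain diagram with ε_cu = 0.003: ε_t = 0.003 (d − c)/c = 0.003 × (37.3 − 2.957)/2.957 = 0.0348.
Since ε_t ≥ 0.005, the section is tension-controlled.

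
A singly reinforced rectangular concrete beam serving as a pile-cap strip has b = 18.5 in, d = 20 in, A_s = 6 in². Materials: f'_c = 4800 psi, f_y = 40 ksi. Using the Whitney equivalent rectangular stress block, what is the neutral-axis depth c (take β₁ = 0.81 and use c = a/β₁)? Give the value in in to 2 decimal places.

c ≈ 3.93 in

T = A_s f_y = 6 × 40 = 240 kips.
a = T/(0.85 f'_c b) = 240/(0.85 × 4.8 × 18.5) = 3.1797 in.
With β₁ = 0.81, c = a/β₁ = 3.1797/0.81 = 3.93 in.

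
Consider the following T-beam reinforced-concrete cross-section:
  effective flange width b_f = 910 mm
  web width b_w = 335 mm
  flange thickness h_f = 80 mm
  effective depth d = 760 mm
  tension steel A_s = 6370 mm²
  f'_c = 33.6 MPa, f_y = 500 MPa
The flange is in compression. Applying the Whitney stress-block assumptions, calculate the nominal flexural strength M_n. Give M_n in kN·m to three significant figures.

Tension: T = A_s f_y = 6370 × 500 = 3185000 N.
Try a within the flange: a = T/(0.85 f'_c b_f) = 3185000/(0.85 × 33.6 × 910) = 122.55 mm.
a = 122.55 > h_f = 80 mm: the block extends into the web. Split into flange-overhang and web parts.
C_f = 0.85 f'_c (b_f − b_w) h_f = 0.85 × 33.6 × (910 − 335) × 80 = 1313760 N.
Remaining web compression depth: a_w = (T − C_f)/(0.85 f'_c b_w) = (3185000 − 1313760)/(0.85 × 33.6 × 335) = 195.58 mm.
M_n = C_f(d − h_f/2) + (T − C_f)(d − a_w/2) = 1313760 × (760 − 40) + 1871240 × (760 − 97.79) = 945.91 + 1239.15 = 2185.06 × 10⁶ N·mm.
M_n = 2185.06 kN·m.

M_n ≈ 2190 kN·m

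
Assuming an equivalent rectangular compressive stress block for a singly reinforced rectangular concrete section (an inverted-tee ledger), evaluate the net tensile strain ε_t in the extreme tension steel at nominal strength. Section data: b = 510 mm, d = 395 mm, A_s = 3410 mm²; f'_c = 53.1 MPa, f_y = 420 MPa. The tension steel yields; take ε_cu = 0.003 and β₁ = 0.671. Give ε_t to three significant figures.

ε_t ≈ 0.00978

a = A_s f_y/(0.85 f'_c b) = 62.22 mm.
β₁ = 0.671, so c = a/β₁ = 62.22/0.671 = 92.73 mm.
From the linear strain diagram with ε_cu = 0.003: ε_t = 0.003 (d − c)/c = 0.003 × (395 − 92.73)/92.73 = 0.00978.
Since ε_t ≥ 0.005, the section is tension-controlled.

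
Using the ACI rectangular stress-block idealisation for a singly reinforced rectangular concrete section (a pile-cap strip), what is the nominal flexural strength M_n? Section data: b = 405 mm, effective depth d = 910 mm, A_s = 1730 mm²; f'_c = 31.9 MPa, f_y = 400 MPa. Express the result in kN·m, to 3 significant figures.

M_n ≈ 608 kN·m

T = A_s f_y = 1730 × 400 = 692000 N = 692 kN.
From C = T: a = T/(0.85 f'_c b) = 692000/(0.85 × 31.9 × 405) = 63.01 mm.
M_n = T(d − a/2) = 692 kN × (910 − 31.505) mm = 607.92 kN·m.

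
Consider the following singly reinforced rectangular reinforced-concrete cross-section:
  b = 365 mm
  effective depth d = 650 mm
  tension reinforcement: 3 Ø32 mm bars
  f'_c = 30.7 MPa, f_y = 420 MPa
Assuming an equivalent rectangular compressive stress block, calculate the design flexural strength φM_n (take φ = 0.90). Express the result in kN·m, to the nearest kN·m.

A_s = 3 × 804 = 2412 mm².
T = A_s f_y = 2412 × 420 = 1013040 N = 1013.04 kN.
From C = T: a = T/(0.85 f'_c b) = 1013040/(0.85 × 30.7 × 365) = 106.36 mm.
M_n = T(d − a/2) = 1013.04 kN × (650 − 53.18) mm = 604.60 kN·m.
φM_n = 0.90 × 604.60 = 544.14 kN·m.

φM_n ≈ 544 kN·m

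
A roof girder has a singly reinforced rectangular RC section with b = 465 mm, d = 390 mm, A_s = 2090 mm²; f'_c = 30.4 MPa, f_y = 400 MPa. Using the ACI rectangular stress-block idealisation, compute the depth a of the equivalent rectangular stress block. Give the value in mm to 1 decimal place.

a ≈ 69.6 mm

T = A_s f_y = 2090 × 400 = 836000 N = 836 kN.
Setting C = 0.85 f'_c a b equal to T: a = 836000/(0.85 × 30.4 × 465) = 69.6 mm.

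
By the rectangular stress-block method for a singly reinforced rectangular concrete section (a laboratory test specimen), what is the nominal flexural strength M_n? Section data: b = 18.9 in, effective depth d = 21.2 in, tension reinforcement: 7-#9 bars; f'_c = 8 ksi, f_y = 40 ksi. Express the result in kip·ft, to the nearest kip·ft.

M_n ≈ 469 kip·ft

A_s = 7 × 1 = 7 in².
T = A_s f_y = 7 × 40 = 280 kips.
a = T/(0.85 f'_c b) = 280/(0.85 × 8 × 18.9) = 2.179 in.
M_n = T(d − a/2) = 280 × (21.2 − 1.0895) = 5630.9 kip·in = 5630.9/12 = 469.24 kip·ft.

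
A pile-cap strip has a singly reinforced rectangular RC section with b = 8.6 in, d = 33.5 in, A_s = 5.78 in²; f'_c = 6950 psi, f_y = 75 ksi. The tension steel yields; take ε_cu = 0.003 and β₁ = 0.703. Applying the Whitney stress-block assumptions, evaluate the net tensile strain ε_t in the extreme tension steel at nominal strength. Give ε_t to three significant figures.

a = A_s f_y/(0.85 f'_c b) = 8.533 in.
β₁ = 0.703, so c = a/β₁ = 8.533/0.703 = 12.138 in.
From the linear strain diagram with ε_cu = 0.003: ε_t = 0.003 (d − c)/c = 0.003 × (33.5 − 12.138)/12.138 = 0.00528.
Since ε_t ≥ 0.005, the section is tension-controlled.

ε_t ≈ 0.00528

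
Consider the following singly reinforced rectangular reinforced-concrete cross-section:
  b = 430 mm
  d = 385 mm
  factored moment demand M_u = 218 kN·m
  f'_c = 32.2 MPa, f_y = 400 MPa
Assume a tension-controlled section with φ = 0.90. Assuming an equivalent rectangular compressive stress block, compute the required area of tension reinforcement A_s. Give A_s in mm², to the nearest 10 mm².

A_s ≈ 1700 mm²

M_n = M_u/φ = 218/0.90 = 242.222 kN·m.
With M_n = 0.85 f'_c a b (d − a/2), solve the quadratic for a:
a = d − √(d² − 2M_n/(0.85 f'_c b)) = 385 − √(385² − 2 × 242.222×10⁶/(0.85 × 32.2 × 430)) = 57.80 mm.
A_s = 0.85 f'_c a b / f_y = 0.85 × 32.2 × 57.80 × 430 / 400 = 1700.6 mm².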